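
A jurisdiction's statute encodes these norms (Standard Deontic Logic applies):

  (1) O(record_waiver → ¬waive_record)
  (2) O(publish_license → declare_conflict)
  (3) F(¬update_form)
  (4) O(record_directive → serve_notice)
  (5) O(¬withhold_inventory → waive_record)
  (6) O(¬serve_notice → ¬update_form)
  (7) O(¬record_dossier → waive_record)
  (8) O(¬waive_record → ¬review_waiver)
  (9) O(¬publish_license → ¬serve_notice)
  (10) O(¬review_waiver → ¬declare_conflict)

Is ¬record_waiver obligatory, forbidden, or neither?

Obligatory

F(¬update_form) at premise 3 means O(update_form).
The contrapositive of premise 6 (O(¬serve_notice → ¬update_form)) is O(update_form → serve_notice), and O(update_form) is already established, so O(serve_notice).
Premise 9, O(¬publish_license → ¬serve_notice), contraposes to O(serve_notice → publish_license); with O(serve_notice) we get O(publish_license).
Applying K to premise 2 (O(publish_license → declare_conflict)) and O(publish_license) yields O(declare_conflict).
The contrapositive of premise 10 (O(¬review_waiver → ¬declare_conflict)) is O(declare_conflict → review_waiver), and O(declare_conflict) is already established, so O(review_waiver).
The contrapositive of premise 8 (O(¬waive_record → ¬review_waiver)) is O(review_waiver → waive_record), and O(review_waiver) is already established, so O(waive_record).
The contrapositive of premise 1 (O(record_waiver → ¬waive_record)) is O(waive_record → ¬record_waiver), and O(waive_record) is already established, so O(¬record_waiver).
Premises 4, 5, 7 do not contribute to this derivation.
Hence ¬record_waiver is obligatory.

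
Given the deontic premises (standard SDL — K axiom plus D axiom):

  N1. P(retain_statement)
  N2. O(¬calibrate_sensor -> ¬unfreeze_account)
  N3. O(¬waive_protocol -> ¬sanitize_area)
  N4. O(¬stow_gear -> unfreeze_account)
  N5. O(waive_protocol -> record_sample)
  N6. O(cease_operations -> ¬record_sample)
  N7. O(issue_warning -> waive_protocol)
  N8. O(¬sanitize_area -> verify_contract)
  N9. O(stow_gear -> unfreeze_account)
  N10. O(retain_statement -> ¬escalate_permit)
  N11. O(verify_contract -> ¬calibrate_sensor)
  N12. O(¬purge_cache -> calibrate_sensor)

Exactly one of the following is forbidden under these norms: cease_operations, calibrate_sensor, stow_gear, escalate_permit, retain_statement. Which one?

cease_operations

By case analysis on ¬stow_gear: premise 4 gives O(¬stow_gear -> unfreeze_account) and premise 9 gives O(stow_gear -> unfreeze_account), so O(unfreeze_account) either way.
Premise 2 is O(¬calibrate_sensor -> ¬unfreeze_account); contrapositively O(unfreeze_account -> calibrate_sensor). Since O(unfreeze_account) holds, K gives O(calibrate_sensor).
Premise 11 is O(verify_contract -> ¬calibrate_sensor); contrapositively O(calibrate_sensor -> ¬verify_contract). Since O(calibrate_sensor) holds, K gives O(¬verify_contract).
Premise 8 is O(¬sanitize_area -> verify_contract); contrapositively O(¬verify_contract -> sanitize_area). Since O(¬verify_contract) holds, K gives O(sanitize_area).
Premise 3 is O(¬waive_protocol -> ¬sanitize_area); contrapositively O(sanitize_area -> waive_protocol). Since O(sanitize_area) holds, K gives O(waive_protocol).
Applying K to premise 5 (O(waive_protocol -> record_sample)) and O(waive_protocol) yields O(record_sample).
Premise 6 is O(cease_operations -> ¬record_sample); contrapositively O(record_sample -> ¬cease_operations). Since O(record_sample) holds, K gives O(¬cease_operations).
So O(¬cease_operations) holds, i.e. cease_operations is forbidden. None of the other listed options is forbidden under the premises.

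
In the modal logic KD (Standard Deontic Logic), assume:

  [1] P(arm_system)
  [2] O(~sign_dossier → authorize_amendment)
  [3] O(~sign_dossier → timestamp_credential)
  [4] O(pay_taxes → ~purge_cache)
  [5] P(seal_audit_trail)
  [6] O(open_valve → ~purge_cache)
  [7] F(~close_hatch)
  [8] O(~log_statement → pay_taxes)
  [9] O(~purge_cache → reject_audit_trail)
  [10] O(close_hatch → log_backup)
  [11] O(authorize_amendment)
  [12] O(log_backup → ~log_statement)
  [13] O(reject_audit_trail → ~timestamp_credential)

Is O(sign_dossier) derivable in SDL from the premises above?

Yes

Premise 7 is F(~close_hatch), i.e. O(close_hatch).
With premise 10, O(close_hatch → log_backup), the K-axiom yields O(log_backup).
From O(log_backup) and premise 12, O(log_backup → ~log_statement), we obtain O(~log_statement).
Premise 8 is O(~log_statement → pay_taxes); since O(~log_statement), deontic closure gives O(pay_taxes).
With premise 4, O(pay_taxes → ~purge_cache), the K-axiom yields O(~purge_cache).
With premise 9, O(~purge_cache → reject_audit_trail), the K-axiom yields O(reject_audit_trail).
With premise 13, O(reject_audit_trail → ~timestamp_credential), the K-axiom yields O(~timestamp_credential).
Premise 3 is O(~sign_dossier → timestamp_credential); contrapositively O(~timestamp_credential → sign_dossier). Since O(~timestamp_credential) holds, K gives O(sign_dossier).
Premises 1, 2, 5, 6, 11 do not contribute to this derivation.
So O(sign_dossier) follows.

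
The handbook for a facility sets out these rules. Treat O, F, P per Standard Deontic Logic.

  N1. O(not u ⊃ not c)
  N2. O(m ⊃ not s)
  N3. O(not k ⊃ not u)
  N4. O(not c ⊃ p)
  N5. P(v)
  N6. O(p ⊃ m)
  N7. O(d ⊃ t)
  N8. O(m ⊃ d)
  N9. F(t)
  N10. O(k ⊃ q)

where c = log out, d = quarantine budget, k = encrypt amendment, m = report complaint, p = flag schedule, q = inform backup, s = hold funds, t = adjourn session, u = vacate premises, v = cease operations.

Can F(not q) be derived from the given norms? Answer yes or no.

Yes

F(t) at premise 9 means O(not t).
Premise 7 is O(d ⊃ t); contrapositively O(not t ⊃ not d). Since O(not t) holds, K gives O(not d).
Premise 8 is O(m ⊃ d); contrapositively O(not d ⊃ not m). Since O(not d) holds, K gives O(not m).
Premise 6, O(p ⊃ m), contraposes to O(not m ⊃ not p); with O(not m) we get O(not p).
Premise 4 is O(not c ⊃ p); contrapositively O(not p ⊃ c). Since O(not p) holds, K gives O(c).
The contrapositive of premise 1 (O(not u ⊃ not c)) is O(c ⊃ u), and O(c) is already established, so O(u).
Premise 3, O(not k ⊃ not u), contraposes to O(u ⊃ k); with O(u) we get O(k).
With premise 10, O(k ⊃ q), the K-axiom yields O(q).
Premises 2, 5 do not contribute to this derivation.
So O(q) holds, i.e. F(not q). The claim follows.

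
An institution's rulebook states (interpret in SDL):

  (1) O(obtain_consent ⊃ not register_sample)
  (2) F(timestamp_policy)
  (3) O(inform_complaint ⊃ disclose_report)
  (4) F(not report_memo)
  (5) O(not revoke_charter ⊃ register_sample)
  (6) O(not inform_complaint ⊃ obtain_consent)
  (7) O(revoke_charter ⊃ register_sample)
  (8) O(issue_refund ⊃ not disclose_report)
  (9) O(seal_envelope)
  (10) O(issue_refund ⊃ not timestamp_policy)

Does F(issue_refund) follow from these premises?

Yes

Premises 7 and 5 are O(revoke_charter ⊃ register_sample) and O(not revoke_charter ⊃ register_sample); every ideal world satisfies revoke_charter or not revoke_charter, so in either case register_sample holds — hence O(register_sample).
Premise 1 is O(obtain_consent ⊃ not register_sample); contrapositively O(register_sample ⊃ not obtain_consent). Since O(register_sample) holds, K gives O(not obtain_consent).
Premise 6, O(not inform_complaint ⊃ obtain_consent), contraposes to O(not obtain_consent ⊃ inform_complaint); with O(not obtain_consent) we get O(inform_complaint).
From O(inform_complaint) and premise 3, O(inform_complaint ⊃ disclose_report), we obtain O(disclose_report).
Premise 8, O(issue_refund ⊃ not disclose_report), contraposes to O(disclose_report ⊃ not issue_refund); with O(disclose_report) we get O(not issue_refund).
Premises 2, 4, 9, 10 do not contribute to this derivation.
So O(not issue_refund) holds, i.e. F(issue_refund). The claim follows.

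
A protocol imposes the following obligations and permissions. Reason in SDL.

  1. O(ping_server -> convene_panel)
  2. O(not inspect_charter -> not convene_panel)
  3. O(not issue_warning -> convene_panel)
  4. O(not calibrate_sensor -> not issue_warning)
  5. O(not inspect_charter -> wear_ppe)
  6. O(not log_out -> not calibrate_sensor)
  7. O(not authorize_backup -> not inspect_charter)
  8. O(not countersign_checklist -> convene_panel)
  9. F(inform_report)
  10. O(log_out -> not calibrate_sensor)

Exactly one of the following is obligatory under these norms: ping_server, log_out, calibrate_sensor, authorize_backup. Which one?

authorize_backup

By case analysis on log_out: premise 10 gives O(log_out -> not calibrate_sensor) and premise 6 gives O(not log_out -> not calibrate_sensor), so O(not calibrate_sensor) either way.
From O(not calibrate_sensor) and premise 4, O(not calibrate_sensor -> not issue_warning), we obtain O(not issue_warning).
Premise 3 is O(not issue_warning -> convene_panel); since O(not issue_warning), deontic closure gives O(convene_panel).
Premise 2, O(not inspect_charter -> not convene_panel), contraposes to O(convene_panel -> inspect_charter); with O(convene_panel) we get O(inspect_charter).
Premise 7 is O(not authorize_backup -> not inspect_charter); contrapositively O(inspect_charter -> authorize_backup). Since O(inspect_charter) holds, K gives O(authorize_backup).
So O(authorize_backup) holds — authorize_backup is obligatory. None of the other listed options is made obligatory by any chain of premises.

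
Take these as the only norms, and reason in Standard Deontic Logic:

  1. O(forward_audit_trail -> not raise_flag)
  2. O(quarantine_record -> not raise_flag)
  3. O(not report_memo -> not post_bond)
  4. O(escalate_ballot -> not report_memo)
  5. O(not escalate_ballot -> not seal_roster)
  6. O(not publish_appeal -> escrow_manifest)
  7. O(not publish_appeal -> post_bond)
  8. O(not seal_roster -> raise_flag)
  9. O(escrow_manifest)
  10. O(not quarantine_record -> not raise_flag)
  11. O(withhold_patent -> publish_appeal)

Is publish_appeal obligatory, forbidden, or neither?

Premises 10 and 2 are O(not quarantine_record -> not raise_flag) and O(quarantine_record -> not raise_flag); every ideal world satisfies not quarantine_record or quarantine_record, so in either case not raise_flag holds — hence O(not raise_flag).
Premise 8, O(not seal_roster -> raise_flag), contraposes to O(not raise_flag -> seal_roster); with O(not raise_flag) we get O(seal_roster).
Premise 5, O(not escalate_ballot -> not seal_roster), contraposes to O(seal_roster -> escalate_ballot); with O(seal_roster) we get O(escalate_ballot).
From O(escalate_ballot) and premise 4, O(escalate_ballot -> not report_memo), we obtain O(not report_memo).
Premise 3 is O(not report_memo -> not post_bond); since O(not report_memo), deontic closure gives O(not post_bond).
Premise 7 is O(not publish_appeal -> post_bond); contrapositively O(not post_bond -> publish_appeal). Since O(not post_bond) holds, K gives O(publish_appeal).
Premises 1, 6, 9, 11 do not contribute to this derivation.
Hence publish_appeal is obligatory.

Obligatory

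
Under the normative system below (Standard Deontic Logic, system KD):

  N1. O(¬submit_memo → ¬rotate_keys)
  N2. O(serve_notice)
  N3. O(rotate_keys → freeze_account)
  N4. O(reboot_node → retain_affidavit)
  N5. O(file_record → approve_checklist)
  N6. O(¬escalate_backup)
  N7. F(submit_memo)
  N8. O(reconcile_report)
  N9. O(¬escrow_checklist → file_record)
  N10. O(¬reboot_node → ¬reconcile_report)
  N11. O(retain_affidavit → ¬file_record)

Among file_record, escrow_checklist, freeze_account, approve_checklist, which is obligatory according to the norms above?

escrow_checklist

From premise 8 we have O(reconcile_report).
Premise 10, O(¬reboot_node → ¬reconcile_report), contraposes to O(reconcile_report → reboot_node); with O(reconcile_report) we get O(reboot_node).
Applying K to premise 4 (O(reboot_node → retain_affidavit)) and O(reboot_node) yields O(retain_affidavit).
With premise 11, O(retain_affidavit → ¬file_record), the K-axiom yields O(¬file_record).
Premise 9 is O(¬escrow_checklist → file_record); contrapositively O(¬file_record → escrow_checklist). Since O(¬file_record) holds, K gives O(escrow_checklist).
So O(escrow_checklist) holds — escrow_checklist is obligatory. None of the other listed options is made obligatory by any chain of premises.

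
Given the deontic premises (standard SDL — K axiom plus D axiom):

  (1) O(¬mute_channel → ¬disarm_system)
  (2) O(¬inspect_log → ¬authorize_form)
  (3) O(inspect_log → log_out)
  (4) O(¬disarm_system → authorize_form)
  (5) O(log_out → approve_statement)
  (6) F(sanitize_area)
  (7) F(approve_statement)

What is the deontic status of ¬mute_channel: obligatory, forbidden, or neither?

Premise 7 is F(approve_statement), i.e. O(¬approve_statement).
Premise 5, O(log_out → approve_statement), contraposes to O(¬approve_statement → ¬log_out); with O(¬approve_statement) we get O(¬log_out).
The contrapositive of premise 3 (O(inspect_log → log_out)) is O(¬log_out → ¬inspect_log), and O(¬log_out) is already established, so O(¬inspect_log).
From O(¬inspect_log) and premise 2, O(¬inspect_log → ¬authorize_form), we obtain O(¬authorize_form).
Premise 4 is O(¬disarm_system → authorize_form); contrapositively O(¬authorize_form → disarm_system). Since O(¬authorize_form) holds, K gives O(disarm_system).
The contrapositive of premise 1 (O(¬mute_channel → ¬disarm_system)) is O(disarm_system → mute_channel), and O(disarm_system) is already established, so O(mute_channel).
Premise 6 does not contribute to this derivation.
Thus O(mute_channel), which is F(¬mute_channel): ¬mute_channel is forbidden.

Forbidden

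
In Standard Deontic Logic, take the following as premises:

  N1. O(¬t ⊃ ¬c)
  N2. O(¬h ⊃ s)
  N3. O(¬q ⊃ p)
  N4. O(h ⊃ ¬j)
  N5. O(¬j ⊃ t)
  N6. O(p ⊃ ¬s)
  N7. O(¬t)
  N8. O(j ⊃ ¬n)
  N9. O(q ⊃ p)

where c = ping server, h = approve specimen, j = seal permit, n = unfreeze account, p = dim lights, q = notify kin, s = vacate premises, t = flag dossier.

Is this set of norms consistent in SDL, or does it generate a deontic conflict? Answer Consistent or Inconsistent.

Inconsistent

By case analysis on ¬q: premise 3 gives O(¬q ⊃ p) and premise 9 gives O(q ⊃ p), so O(p) either way.
With premise 6, O(p ⊃ ¬s), the K-axiom yields O(¬s).
Premise 2, O(¬h ⊃ s), contraposes to O(¬s ⊃ h); with O(¬s) we get O(h).
Applying K to premise 4 (O(h ⊃ ¬j)) and O(h) yields O(¬j).
From O(¬j) and premise 5, O(¬j ⊃ t), we obtain O(t).
However, premise 7 gives O(¬t).
We now have both O(t) and O(¬t) — t is simultaneously obligatory and forbidden, violating the D-axiom.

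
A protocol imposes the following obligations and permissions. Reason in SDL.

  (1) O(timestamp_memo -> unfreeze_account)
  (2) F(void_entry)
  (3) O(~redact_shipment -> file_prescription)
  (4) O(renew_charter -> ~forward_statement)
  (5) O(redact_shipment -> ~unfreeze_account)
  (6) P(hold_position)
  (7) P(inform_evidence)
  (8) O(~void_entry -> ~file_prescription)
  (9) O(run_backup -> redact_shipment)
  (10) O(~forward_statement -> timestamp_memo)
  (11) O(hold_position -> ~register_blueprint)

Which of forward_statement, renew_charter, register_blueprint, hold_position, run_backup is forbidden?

F(void_entry) at premise 2 means O(~void_entry).
With premise 8, O(~void_entry -> ~file_prescription), the K-axiom yields O(~file_prescription).
The contrapositive of premise 3 (O(~redact_shipment -> file_prescription)) is O(~file_prescription -> redact_shipment), and O(~file_prescription) is already established, so O(redact_shipment).
From O(redact_shipment) and premise 5, O(redact_shipment -> ~unfreeze_account), we obtain O(~unfreeze_account).
Premise 1, O(timestamp_memo -> unfreeze_account), contraposes to O(~unfreeze_account -> ~timestamp_memo); with O(~unfreeze_account) we get O(~timestamp_memo).
The contrapositive of premise 10 (O(~forward_statement -> timestamp_memo)) is O(~timestamp_memo -> forward_statement), and O(~timestamp_memo) is already established, so O(forward_statement).
The contrapositive of premise 4 (O(renew_charter -> ~forward_statement)) is O(forward_statement -> ~renew_charter), and O(forward_statement) is already established, so O(~renew_charter).
So O(~renew_charter) holds, i.e. renew_charter is forbidden. None of the other listed options is forbidden under the premises.

renew_charter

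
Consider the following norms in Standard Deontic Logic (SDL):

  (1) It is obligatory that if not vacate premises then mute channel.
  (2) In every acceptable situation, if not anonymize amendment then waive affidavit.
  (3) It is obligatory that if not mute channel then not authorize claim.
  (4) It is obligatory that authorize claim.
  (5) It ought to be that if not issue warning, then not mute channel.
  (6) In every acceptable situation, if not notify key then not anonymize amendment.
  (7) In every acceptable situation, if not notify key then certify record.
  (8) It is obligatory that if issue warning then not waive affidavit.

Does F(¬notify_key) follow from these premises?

Yes

From premise 4 we have O(authorize_claim).
The contrapositive of premise 3 (O(¬mute_channel → ¬authorize_claim)) is O(authorize_claim → mute_channel), and O(authorize_claim) is already established, so O(mute_channel).
Premise 5, O(¬issue_warning → ¬mute_channel), contraposes to O(mute_channel → issue_warning); with O(mute_channel) we get O(issue_warning).
Applying K to premise 8 (O(issue_warning → ¬waive_affidavit)) and O(issue_warning) yields O(¬waive_affidavit).
Premise 2 is O(¬anonymize_amendment → waive_affidavit); contrapositively O(¬waive_affidavit → anonymize_amendment). Since O(¬waive_affidavit) holds, K gives O(anonymize_amendment).
The contrapositive of premise 6 (O(¬notify_key → ¬anonymize_amendment)) is O(anonymize_amendment → notify_key), and O(anonymize_amendment) is already established, so O(notify_key).
Premises 1, 7 do not contribute to this derivation.
So O(notify_key) holds, i.e. F(¬notify_key). The claim follows.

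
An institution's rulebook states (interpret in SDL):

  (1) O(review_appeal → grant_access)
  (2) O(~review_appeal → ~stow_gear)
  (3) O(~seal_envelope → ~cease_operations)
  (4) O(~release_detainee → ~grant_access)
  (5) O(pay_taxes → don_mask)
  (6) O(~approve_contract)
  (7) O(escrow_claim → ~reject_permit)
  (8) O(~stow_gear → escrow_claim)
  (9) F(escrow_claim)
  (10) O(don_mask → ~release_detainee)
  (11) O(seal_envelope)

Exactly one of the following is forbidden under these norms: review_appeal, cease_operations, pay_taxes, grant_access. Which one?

pay_taxes

Premise 9, F(escrow_claim), is equivalent to O(~escrow_claim).
Premise 8, O(~stow_gear → escrow_claim), contraposes to O(~escrow_claim → stow_gear); with O(~escrow_claim) we get O(stow_gear).
Premise 2 is O(~review_appeal → ~stow_gear); contrapositively O(stow_gear → review_appeal). Since O(stow_gear) holds, K gives O(review_appeal).
From O(review_appeal) and premise 1, O(review_appeal → grant_access), we obtain O(grant_access).
The contrapositive of premise 4 (O(~release_detainee → ~grant_access)) is O(grant_access → release_detainee), and O(grant_access) is already established, so O(release_detainee).
Premise 10 is O(don_mask → ~release_detainee); contrapositively O(release_detainee → ~don_mask). Since O(release_detainee) holds, K gives O(~don_mask).
Premise 5, O(pay_taxes → don_mask), contraposes to O(~don_mask → ~pay_taxes); with O(~don_mask) we get O(~pay_taxes).
So O(~pay_taxes) holds, i.e. pay_taxes is forbidden. None of the other listed options is forbidden under the premises.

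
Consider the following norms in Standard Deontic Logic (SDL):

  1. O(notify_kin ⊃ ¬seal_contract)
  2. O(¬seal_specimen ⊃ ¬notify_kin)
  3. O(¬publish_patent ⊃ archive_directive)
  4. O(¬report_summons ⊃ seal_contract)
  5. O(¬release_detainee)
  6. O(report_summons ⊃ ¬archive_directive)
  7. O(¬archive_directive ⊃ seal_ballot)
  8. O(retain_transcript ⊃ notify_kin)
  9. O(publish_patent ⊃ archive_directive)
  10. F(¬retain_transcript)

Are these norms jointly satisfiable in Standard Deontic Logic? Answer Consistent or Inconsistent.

By case analysis on ¬publish_patent: premise 3 gives O(¬publish_patent ⊃ archive_directive) and premise 9 gives O(publish_patent ⊃ archive_directive), so O(archive_directive) either way.
Premise 6 is O(report_summons ⊃ ¬archive_directive); contrapositively O(archive_directive ⊃ ¬report_summons). Since O(archive_directive) holds, K gives O(¬report_summons).
Applying K to premise 4 (O(¬report_summons ⊃ seal_contract)) and O(¬report_summons) yields O(seal_contract).
The contrapositive of premise 1 (O(notify_kin ⊃ ¬seal_contract)) is O(seal_contract ⊃ ¬notify_kin), and O(seal_contract) is already established, so O(¬notify_kin).
Premise 8 is O(retain_transcript ⊃ notify_kin); contrapositively O(¬notify_kin ⊃ ¬retain_transcript). Since O(¬notify_kin) holds, K gives O(¬retain_transcript).
But premise 10, F(¬retain_transcript), means O(retain_transcript).
We now have both O(¬retain_transcript) and O(retain_transcript) — retain_transcript is simultaneously obligatory and forbidden, violating the D-axiom.

Inconsistent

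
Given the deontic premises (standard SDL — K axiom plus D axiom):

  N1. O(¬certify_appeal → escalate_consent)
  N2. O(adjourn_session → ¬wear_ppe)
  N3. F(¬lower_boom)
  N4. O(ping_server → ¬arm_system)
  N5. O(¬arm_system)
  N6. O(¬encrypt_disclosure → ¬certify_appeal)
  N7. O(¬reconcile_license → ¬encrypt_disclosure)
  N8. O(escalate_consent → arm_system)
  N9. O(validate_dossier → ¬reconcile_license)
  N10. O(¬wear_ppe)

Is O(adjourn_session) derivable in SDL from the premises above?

No

Premise 2 is O(adjourn_session → ¬wear_ppe); even if O(¬wear_ppe) held, inferring O(adjourn_session) would be affirming the consequent — invalid.
No other premise forces O(adjourn_session). An ideal world satisfying every premise can still have adjourn_session false, so O(adjourn_session) is not derivable.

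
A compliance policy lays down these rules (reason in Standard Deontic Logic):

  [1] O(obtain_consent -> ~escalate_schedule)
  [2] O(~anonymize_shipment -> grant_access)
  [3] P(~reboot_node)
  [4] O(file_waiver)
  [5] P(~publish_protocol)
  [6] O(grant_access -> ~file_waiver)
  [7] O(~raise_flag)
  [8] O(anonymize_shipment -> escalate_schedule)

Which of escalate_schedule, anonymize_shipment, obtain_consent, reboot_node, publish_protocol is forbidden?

obtain_consent

Premise 4 states O(file_waiver) outright.
Premise 6, O(grant_access -> ~file_waiver), contraposes to O(file_waiver -> ~grant_access); with O(file_waiver) we get O(~grant_access).
Premise 2, O(~anonymize_shipment -> grant_access), contraposes to O(~grant_access -> anonymize_shipment); with O(~grant_access) we get O(anonymize_shipment).
With premise 8, O(anonymize_shipment -> escalate_schedule), the K-axiom yields O(escalate_schedule).
Premise 1, O(obtain_consent -> ~escalate_schedule), contraposes to O(escalate_schedule -> ~obtain_consent); with O(escalate_schedule) we get O(~obtain_consent).
So O(~obtain_consent) holds, i.e. obtain_consent is forbidden. None of the other listed options is forbidden under the premises.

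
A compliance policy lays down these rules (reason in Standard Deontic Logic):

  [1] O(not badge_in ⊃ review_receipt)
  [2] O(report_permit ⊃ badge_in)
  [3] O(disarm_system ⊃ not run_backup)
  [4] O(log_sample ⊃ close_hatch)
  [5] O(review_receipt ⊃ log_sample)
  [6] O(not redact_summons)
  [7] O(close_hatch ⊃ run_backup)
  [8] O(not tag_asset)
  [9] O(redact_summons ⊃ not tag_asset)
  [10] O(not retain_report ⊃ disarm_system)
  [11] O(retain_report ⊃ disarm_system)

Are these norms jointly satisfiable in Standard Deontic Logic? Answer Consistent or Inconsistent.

Premise 9 is O(redact_summons ⊃ not tag_asset); even if O(not tag_asset) held, inferring O(redact_summons) would be affirming the consequent — invalid.
So O(redact_summons) is not derivable, and the apparent clash with O(not redact_summons) does not arise.
A world satisfying every obligation exists (e.g. badge_in=true, close_hatch=false, disarm_system=true, log_sample=false, redact_summons=false, report_permit=false, retain_report=false, review_receipt=false, run_backup=false, tag_asset=false); no atom is both obligatory and forbidden, so the set is consistent.

Consistent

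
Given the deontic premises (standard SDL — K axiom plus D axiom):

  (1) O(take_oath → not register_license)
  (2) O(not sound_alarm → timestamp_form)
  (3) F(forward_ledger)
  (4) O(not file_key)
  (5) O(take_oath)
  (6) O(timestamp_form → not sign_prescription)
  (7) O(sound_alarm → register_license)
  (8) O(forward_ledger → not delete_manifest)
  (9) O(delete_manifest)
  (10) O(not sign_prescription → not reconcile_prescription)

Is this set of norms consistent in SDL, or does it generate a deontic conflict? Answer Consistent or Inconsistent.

Consistent

Premise 8 is O(forward_ledger → not delete_manifest), but O(forward_ledger) is not derivable from the premises, so it does not yield O(not delete_manifest).
So O(not delete_manifest) is not derivable, and the apparent clash with O(delete_manifest) does not arise.
A world satisfying every obligation exists (e.g. delete_manifest=true, file_key=false, forward_ledger=false, reconcile_prescription=false, register_license=false, sign_prescription=false, sound_alarm=false, take_oath=true, timestamp_form=true); no atom is both obligatory and forbidden, so the set is consistent.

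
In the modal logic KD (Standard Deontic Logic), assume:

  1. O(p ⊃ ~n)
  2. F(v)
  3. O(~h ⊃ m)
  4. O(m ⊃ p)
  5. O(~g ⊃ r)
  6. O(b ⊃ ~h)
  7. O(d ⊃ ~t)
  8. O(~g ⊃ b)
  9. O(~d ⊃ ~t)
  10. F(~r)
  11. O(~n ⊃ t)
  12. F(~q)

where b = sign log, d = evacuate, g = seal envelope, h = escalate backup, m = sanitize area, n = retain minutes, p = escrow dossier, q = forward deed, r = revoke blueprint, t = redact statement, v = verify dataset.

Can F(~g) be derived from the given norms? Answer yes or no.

By case analysis on ~d: premise 9 gives O(~d ⊃ ~t) and premise 7 gives O(d ⊃ ~t), so O(~t) either way.
Premise 11, O(~n ⊃ t), contraposes to O(~t ⊃ n); with O(~t) we get O(n).
Premise 1, O(p ⊃ ~n), contraposes to O(n ⊃ ~p); with O(n) we get O(~p).
The contrapositive of premise 4 (O(m ⊃ p)) is O(~p ⊃ ~m), and O(~p) is already established, so O(~m).
Premise 3, O(~h ⊃ m), contraposes to O(~m ⊃ h); with O(~m) we get O(h).
Premise 6 is O(b ⊃ ~h); contrapositively O(h ⊃ ~b). Since O(h) holds, K gives O(~b).
Premise 8, O(~g ⊃ b), contraposes to O(~b ⊃ g); with O(~b) we get O(g).
Premises 2, 5, 10, 12 do not contribute to this derivation.
So O(g) holds, i.e. F(~g). The claim follows.

Yes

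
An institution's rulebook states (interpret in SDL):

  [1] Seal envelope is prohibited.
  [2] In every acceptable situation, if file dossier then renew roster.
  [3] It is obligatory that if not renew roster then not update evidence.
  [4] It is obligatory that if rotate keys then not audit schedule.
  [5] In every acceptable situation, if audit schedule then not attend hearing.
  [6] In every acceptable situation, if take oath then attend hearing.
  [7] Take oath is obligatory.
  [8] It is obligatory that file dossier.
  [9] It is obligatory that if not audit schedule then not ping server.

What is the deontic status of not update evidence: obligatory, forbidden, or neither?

Premise 3 is O(¬renew_roster → ¬update_evidence), but O(¬renew_roster) is not derivable from the premises, so it does not yield O(¬update_evidence).
No premise or chain of K-axiom applications forces O(¬update_evidence), and none forces O(update_evidence). So ¬update_evidence is neither obligatory nor forbidden under these norms.

Neither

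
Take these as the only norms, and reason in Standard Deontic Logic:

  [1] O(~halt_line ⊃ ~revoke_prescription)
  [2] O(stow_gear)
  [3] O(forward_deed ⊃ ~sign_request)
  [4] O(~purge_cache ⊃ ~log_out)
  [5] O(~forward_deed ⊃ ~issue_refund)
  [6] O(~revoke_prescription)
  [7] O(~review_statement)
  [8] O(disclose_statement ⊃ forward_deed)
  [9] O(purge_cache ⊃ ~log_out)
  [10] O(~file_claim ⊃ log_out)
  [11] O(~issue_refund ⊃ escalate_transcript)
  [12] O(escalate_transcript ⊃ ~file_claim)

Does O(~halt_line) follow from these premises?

Premise 1 is O(~halt_line ⊃ ~revoke_prescription); even if O(~revoke_prescription) held, inferring O(~halt_line) would be affirming the consequent — invalid.
No other premise forces O(~halt_line). An ideal world satisfying every premise can still have ~halt_line false, so O(~halt_line) is not derivable.

No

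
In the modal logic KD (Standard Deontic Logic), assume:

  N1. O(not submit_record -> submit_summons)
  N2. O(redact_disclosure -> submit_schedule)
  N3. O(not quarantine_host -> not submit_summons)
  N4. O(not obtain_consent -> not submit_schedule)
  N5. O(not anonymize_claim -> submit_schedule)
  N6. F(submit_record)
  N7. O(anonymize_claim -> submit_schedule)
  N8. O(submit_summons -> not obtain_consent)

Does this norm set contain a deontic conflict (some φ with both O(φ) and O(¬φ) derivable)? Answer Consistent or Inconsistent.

Premises 5 and 7 are O(not anonymize_claim -> submit_schedule) and O(anonymize_claim -> submit_schedule); every ideal world satisfies not anonymize_claim or anonymize_claim, so in either case submit_schedule holds — hence O(submit_schedule).
Premise 4 is O(not obtain_consent -> not submit_schedule); contrapositively O(submit_schedule -> obtain_consent). Since O(submit_schedule) holds, K gives O(obtain_consent).
Premise 8 is O(submit_summons -> not obtain_consent); contrapositively O(obtain_consent -> not submit_summons). Since O(obtain_consent) holds, K gives O(not submit_summons).
The contrapositive of premise 1 (O(not submit_record -> submit_summons)) is O(not submit_summons -> submit_record), and O(not submit_summons) is already established, so O(submit_record).
Yet premise 6 is F(submit_record), i.e. O(not submit_record).
We now have both O(submit_record) and O(not submit_record) — submit_record is simultaneously obligatory and forbidden, violating the D-axiom.

Inconsistent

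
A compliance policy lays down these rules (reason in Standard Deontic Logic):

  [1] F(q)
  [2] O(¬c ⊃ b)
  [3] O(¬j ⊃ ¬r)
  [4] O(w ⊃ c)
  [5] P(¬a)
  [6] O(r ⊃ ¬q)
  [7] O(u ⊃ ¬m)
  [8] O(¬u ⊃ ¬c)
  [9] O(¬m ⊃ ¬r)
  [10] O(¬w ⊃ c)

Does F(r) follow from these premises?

Yes

Premises 4 and 10 cover both cases: O(w ⊃ c) and O(¬w ⊃ c). Since w ∨ ¬w is a tautology, O(c) follows.
Premise 8, O(¬u ⊃ ¬c), contraposes to O(c ⊃ u); with O(c) we get O(u).
From O(u) and premise 7, O(u ⊃ ¬m), we obtain O(¬m).
Applying K to premise 9 (O(¬m ⊃ ¬r)) and O(¬m) yields O(¬r).
Premises 1, 2, 3, 5, 6 do not contribute to this derivation.
So O(¬r) holds, i.e. F(r). The claim follows.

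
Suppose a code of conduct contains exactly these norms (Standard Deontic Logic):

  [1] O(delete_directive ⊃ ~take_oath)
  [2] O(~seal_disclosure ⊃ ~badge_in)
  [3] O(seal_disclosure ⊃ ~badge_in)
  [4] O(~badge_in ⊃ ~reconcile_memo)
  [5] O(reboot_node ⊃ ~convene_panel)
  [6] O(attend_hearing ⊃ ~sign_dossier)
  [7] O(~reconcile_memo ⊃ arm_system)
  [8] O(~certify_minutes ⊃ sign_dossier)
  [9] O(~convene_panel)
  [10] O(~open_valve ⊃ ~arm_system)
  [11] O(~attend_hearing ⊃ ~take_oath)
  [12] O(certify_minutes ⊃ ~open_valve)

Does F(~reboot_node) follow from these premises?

No

Premise 5 is O(reboot_node ⊃ ~convene_panel); even if O(~convene_panel) held, inferring O(reboot_node) would be affirming the consequent — invalid.
No other premise forces O(reboot_node). An ideal world satisfying every premise can still have ~reboot_node true, so F(~reboot_node) is not derivable.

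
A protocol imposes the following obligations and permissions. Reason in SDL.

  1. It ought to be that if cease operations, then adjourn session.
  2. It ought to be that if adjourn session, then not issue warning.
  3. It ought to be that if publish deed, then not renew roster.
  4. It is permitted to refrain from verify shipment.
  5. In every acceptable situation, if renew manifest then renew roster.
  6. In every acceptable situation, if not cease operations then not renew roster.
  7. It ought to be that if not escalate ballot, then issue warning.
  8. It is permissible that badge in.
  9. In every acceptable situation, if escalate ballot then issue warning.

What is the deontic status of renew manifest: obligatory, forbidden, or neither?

Premises 9 and 7 cover both cases: O(escalate_ballot → issue_warning) and O(¬escalate_ballot → issue_warning). Since escalate_ballot ∨ ¬escalate_ballot is a tautology, O(issue_warning) follows.
The contrapositive of premise 2 (O(adjourn_session → ¬issue_warning)) is O(issue_warning → ¬adjourn_session), and O(issue_warning) is already established, so O(¬adjourn_session).
Premise 1, O(cease_operations → adjourn_session), contraposes to O(¬adjourn_session → ¬cease_operations); with O(¬adjourn_session) we get O(¬cease_operations).
Premise 6 is O(¬cease_operations → ¬renew_roster); since O(¬cease_operations), deontic closure gives O(¬renew_roster).
Premise 5 is O(renew_manifest → renew_roster); contrapositively O(¬renew_roster → ¬renew_manifest). Since O(¬renew_roster) holds, K gives O(¬renew_manifest).
Premises 3, 4, 8 do not contribute to this derivation.
Thus O(¬renew_manifest), which is F(renew_manifest): renew_manifest is forbidden.

Forbidden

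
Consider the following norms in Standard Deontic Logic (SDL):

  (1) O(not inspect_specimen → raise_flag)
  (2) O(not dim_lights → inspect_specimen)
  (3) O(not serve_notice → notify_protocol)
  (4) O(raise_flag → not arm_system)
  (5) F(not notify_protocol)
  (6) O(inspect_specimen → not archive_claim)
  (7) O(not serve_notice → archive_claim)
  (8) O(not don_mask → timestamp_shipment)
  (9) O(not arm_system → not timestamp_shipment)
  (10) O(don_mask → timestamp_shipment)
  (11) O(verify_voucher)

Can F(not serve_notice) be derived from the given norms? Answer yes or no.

Premises 8 and 10 cover both cases: O(not don_mask → timestamp_shipment) and O(don_mask → timestamp_shipment). Since not don_mask ∨ don_mask is a tautology, O(timestamp_shipment) follows.
The contrapositive of premise 9 (O(not arm_system → not timestamp_shipment)) is O(timestamp_shipment → arm_system), and O(timestamp_shipment) is already established, so O(arm_system).
Premise 4, O(raise_flag → not arm_system), contraposes to O(arm_system → not raise_flag); with O(arm_system) we get O(not raise_flag).
Premise 1, O(not inspect_specimen → raise_flag), contraposes to O(not raise_flag → inspect_specimen); with O(not raise_flag) we get O(inspect_specimen).
Applying K to premise 6 (O(inspect_specimen → not archive_claim)) and O(inspect_specimen) yields O(not archive_claim).
Premise 7, O(not serve_notice → archive_claim), contraposes to O(not archive_claim → serve_notice); with O(not archive_claim) we get O(serve_notice).
Premises 2, 3, 5, 11 do not contribute to this derivation.
So O(serve_notice) holds, i.e. F(not serve_notice). The claim follows.

Yes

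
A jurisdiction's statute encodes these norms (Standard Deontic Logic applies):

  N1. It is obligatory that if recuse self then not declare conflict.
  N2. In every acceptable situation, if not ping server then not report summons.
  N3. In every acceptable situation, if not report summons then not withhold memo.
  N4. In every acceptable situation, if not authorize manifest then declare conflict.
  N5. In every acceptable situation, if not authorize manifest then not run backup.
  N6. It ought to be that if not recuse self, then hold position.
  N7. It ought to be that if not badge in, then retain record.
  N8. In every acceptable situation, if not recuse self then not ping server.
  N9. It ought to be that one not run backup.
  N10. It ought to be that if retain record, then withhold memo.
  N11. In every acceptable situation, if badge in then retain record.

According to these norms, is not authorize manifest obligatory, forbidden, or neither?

Forbidden

Premises 11 and 7 cover both cases: O(badge_in → retain_record) and O(¬badge_in → retain_record). Since badge_in ∨ ¬badge_in is a tautology, O(retain_record) follows.
Premise 10 is O(retain_record → withhold_memo); since O(retain_record), deontic closure gives O(withhold_memo).
Premise 3, O(¬report_summons → ¬withhold_memo), contraposes to O(withhold_memo → report_summons); with O(withhold_memo) we get O(report_summons).
Premise 2, O(¬ping_server → ¬report_summons), contraposes to O(report_summons → ping_server); with O(report_summons) we get O(ping_server).
Premise 8 is O(¬recuse_self → ¬ping_server); contrapositively O(ping_server → recuse_self). Since O(ping_server) holds, K gives O(recuse_self).
With premise 1, O(recuse_self → ¬declare_conflict), the K-axiom yields O(¬declare_conflict).
Premise 4 is O(¬authorize_manifest → declare_conflict); contrapositively O(¬declare_conflict → authorize_manifest). Since O(¬declare_conflict) holds, K gives O(authorize_manifest).
Premises 5, 6, 9 do not contribute to this derivation.
Thus O(authorize_manifest), which is F(¬authorize_manifest): ¬authorize_manifest is forbidden.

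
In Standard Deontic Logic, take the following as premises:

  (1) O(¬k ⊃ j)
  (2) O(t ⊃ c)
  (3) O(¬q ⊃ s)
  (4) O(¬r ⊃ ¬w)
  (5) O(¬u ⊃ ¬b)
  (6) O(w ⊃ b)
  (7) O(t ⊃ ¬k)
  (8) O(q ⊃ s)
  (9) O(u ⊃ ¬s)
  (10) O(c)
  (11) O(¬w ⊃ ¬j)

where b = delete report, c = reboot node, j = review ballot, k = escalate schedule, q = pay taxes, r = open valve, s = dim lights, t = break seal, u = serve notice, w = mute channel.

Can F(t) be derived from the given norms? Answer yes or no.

Premises 8 and 3 are O(q ⊃ s) and O(¬q ⊃ s); every ideal world satisfies q or ¬q, so in either case s holds — hence O(s).
Premise 9 is O(u ⊃ ¬s); contrapositively O(s ⊃ ¬u). Since O(s) holds, K gives O(¬u).
Applying K to premise 5 (O(¬u ⊃ ¬b)) and O(¬u) yields O(¬b).
The contrapositive of premise 6 (O(w ⊃ b)) is O(¬b ⊃ ¬w), and O(¬b) is already established, so O(¬w).
From O(¬w) and premise 11, O(¬w ⊃ ¬j), we obtain O(¬j).
Premise 1, O(¬k ⊃ j), contraposes to O(¬j ⊃ k); with O(¬j) we get O(k).
Premise 7, O(t ⊃ ¬k), contraposes to O(k ⊃ ¬t); with O(k) we get O(¬t).
Premises 2, 4, 10 do not contribute to this derivation.
So O(¬t) holds, i.e. F(t). The claim follows.

Yes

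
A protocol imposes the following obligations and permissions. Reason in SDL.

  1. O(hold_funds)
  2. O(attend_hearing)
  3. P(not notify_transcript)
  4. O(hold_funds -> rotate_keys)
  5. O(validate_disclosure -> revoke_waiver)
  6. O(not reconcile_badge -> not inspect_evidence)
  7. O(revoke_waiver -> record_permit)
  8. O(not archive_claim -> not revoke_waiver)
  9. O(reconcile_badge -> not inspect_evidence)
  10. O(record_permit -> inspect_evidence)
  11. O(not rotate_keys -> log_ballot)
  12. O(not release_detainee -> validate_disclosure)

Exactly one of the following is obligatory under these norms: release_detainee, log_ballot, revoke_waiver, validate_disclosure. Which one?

By case analysis on not reconcile_badge: premise 6 gives O(not reconcile_badge -> not inspect_evidence) and premise 9 gives O(reconcile_badge -> not inspect_evidence), so O(not inspect_evidence) either way.
The contrapositive of premise 10 (O(record_permit -> inspect_evidence)) is O(not inspect_evidence -> not record_permit), and O(not inspect_evidence) is already established, so O(not record_permit).
Premise 7 is O(revoke_waiver -> record_permit); contrapositively O(not record_permit -> not revoke_waiver). Since O(not record_permit) holds, K gives O(not revoke_waiver).
Premise 5, O(validate_disclosure -> revoke_waiver), contraposes to O(not revoke_waiver -> not validate_disclosure); with O(not revoke_waiver) we get O(not validate_disclosure).
The contrapositive of premise 12 (O(not release_detainee -> validate_disclosure)) is O(not validate_disclosure -> release_detainee), and O(not validate_disclosure) is already established, so O(release_detainee).
So O(release_detainee) holds — release_detainee is obligatory. None of the other listed options is made obligatory by any chain of premises.

release_detainee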